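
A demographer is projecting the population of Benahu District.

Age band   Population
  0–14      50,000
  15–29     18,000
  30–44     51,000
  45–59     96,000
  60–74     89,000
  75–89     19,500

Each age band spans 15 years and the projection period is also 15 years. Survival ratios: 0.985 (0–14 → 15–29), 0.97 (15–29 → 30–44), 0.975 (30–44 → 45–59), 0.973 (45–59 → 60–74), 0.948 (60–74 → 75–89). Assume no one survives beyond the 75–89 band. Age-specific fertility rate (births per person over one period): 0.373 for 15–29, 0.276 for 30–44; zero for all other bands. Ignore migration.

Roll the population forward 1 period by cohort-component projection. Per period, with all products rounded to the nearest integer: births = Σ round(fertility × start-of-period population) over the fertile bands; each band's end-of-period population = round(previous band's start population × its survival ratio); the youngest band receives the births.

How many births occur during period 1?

20790

(Bands numbered youngest = 1 to oldest = 6.)
Period 1.
Births: 18000 * 0.373 = 6714  |  51000 * 0.276 = 14076 ⇒ total 20790
Band 2: 50000 * 0.985 = 49250
Band 3: 18000 * 0.97 = 17460
Band 4: 51000 * 0.975 = 49725
Band 5: 96000 * 0.973 = 93408
Band 6: 89000 * 0.948 = 84372
Population now: 0–14=20790, 15–29=49250, 30–44=17460, 45–59=49725, 60–74=93408, 75–89=84372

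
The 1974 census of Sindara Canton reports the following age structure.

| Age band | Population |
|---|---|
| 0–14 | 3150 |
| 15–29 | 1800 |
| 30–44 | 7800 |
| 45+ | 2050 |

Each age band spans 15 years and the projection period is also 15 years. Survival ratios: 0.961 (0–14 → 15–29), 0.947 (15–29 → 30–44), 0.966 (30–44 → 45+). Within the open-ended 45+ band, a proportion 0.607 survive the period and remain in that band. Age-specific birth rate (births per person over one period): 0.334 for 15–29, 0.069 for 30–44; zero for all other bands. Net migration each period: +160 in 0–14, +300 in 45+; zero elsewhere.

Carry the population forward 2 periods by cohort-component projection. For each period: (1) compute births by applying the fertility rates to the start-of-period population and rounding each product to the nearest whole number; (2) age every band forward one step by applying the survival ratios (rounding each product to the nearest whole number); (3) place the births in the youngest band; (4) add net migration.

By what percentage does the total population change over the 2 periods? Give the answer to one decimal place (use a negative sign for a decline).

-13.1

Let band 1 be 0–14 through band 4 = 45+.
Period 1:
Births: 1800 × 0.334 = 601  |  7800 × 0.069 = 538 ⇒ total 1139
Band 2: 3150 × 0.961 = 3027
Band 3: 1800 × 0.947 = 1705
Band 4: 7800 × 0.966 + 2050 × 0.607 = 7535 + 1244 = 8779
Net migration: Band 1 + 160 → 1299; Band 4 + 300 → 9079
End of period: [1299, 3027, 1705, 9079]
Period 2:
Births: 3027 × 0.334 = 1011  |  1705 × 0.069 = 118 ⇒ total 1129
Band 2: 1299 × 0.961 = 1248
Band 3: 3027 × 0.947 = 2867
Band 4: 1705 × 0.966 + 9079 × 0.607 = 1647 + 5511 = 7158
Net migration: Band 1 + 160 → 1289; Band 4 + 300 → 7458
End of period: [1289, 1248, 2867, 7458]
Total: 14800 → 12862; change = -1938; percentage change = -13.1%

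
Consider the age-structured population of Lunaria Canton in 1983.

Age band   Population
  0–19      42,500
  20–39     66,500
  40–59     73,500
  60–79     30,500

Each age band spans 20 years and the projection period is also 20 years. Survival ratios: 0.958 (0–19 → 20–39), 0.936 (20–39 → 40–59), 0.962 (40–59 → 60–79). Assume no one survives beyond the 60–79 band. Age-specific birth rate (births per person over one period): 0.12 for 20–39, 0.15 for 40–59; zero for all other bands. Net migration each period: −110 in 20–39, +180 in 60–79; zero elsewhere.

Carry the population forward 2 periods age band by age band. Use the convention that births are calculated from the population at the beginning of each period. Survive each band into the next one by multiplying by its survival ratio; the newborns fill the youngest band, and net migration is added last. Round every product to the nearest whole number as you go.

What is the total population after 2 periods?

Period 1:
Births: 66500 × 0.12 = 7980, 73500 × 0.15 = 11025 — total 19005
20–39: 42500 × 0.958 = 40715
40–59: 66500 × 0.936 = 62244
60–79: 73500 × 0.962 = 70707
Net migration: 20–39 − 110 → 40605; 60–79 + 180 → 70887
Population now: 0–19=19005, 20–39=40605, 40–59=62244, 60–79=70887
Period 2:
Births: 40605 × 0.12 = 4873, 62244 × 0.15 = 9337 — total 14210
20–39: 19005 × 0.958 = 18207
40–59: 40605 × 0.936 = 38006
60–79: 62244 × 0.962 = 59879
Net migration: 20–39 − 110 → 18097; 60–79 + 180 → 60059
Population now: 0–19=14210, 20–39=18097, 40–59=38006, 60–79=60059
Total after period 2: 14210 + 18097 + 38006 + 60059 = 130372

130372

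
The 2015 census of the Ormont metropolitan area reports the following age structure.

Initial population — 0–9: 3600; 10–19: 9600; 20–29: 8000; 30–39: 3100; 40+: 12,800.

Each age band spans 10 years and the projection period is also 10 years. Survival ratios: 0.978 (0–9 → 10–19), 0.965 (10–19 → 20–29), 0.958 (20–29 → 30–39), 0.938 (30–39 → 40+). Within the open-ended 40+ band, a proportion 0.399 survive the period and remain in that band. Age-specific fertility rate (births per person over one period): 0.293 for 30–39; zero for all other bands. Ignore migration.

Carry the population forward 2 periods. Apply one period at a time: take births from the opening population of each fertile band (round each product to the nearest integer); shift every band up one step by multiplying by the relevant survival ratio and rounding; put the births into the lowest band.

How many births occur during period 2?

2246

Let band 1 be 0–9 through band 5 = 40+.
Period 1:
Births: 3100 × 0.293 = 908
Band 2: 3600 × 0.978 = 3521
Band 3: 9600 × 0.965 = 9264
Band 4: 8000 × 0.958 = 7664
Band 5: 3100 × 0.938 + 12800 × 0.399 = 2908 + 5107 = 8015
Population now: 0–9=908, 10–19=3521, 20–29=9264, 30–39=7664, 40+=8015
Period 2:
Births: 7664 × 0.293 = 2246
Band 2: 908 × 0.978 = 888
Band 3: 3521 × 0.965 = 3398
Band 4: 9264 × 0.958 = 8875
Band 5: 7664 × 0.938 + 8015 × 0.399 = 7189 + 3198 = 10387
Population now: 0–9=2246, 10–19=888, 20–29=3398, 30–39=8875, 40+=10387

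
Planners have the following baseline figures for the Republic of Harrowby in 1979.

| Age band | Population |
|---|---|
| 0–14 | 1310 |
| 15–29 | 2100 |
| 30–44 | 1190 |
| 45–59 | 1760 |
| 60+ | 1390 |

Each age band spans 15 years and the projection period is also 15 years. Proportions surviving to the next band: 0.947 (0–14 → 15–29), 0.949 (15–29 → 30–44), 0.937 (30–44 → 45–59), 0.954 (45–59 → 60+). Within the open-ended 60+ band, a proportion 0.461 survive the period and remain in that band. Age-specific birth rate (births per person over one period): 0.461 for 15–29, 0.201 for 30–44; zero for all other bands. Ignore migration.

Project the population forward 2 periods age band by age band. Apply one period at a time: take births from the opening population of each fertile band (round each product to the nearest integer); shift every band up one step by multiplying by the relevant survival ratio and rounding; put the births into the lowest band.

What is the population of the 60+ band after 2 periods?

2134

Period 1.
Births: 2100 * 0.461 = 968 ; 1190 * 0.201 = 239 ⇒ total 1207
15–29: 1310 * 0.947 = 1241
30–44: 2100 * 0.949 = 1993
45–59: 1190 * 0.937 = 1115
60+: 1760 * 0.954 + 1390 * 0.461 = 1679 + 641 = 2320
Population now: 0–14=1207, 15–29=1241, 30–44=1993, 45–59=1115, 60+=2320
Period 2.
Births: 1241 * 0.461 = 572 ; 1993 * 0.201 = 401 ⇒ total 973
15–29: 1207 * 0.947 = 1143
30–44: 1241 * 0.949 = 1178
45–59: 1993 * 0.937 = 1867
60+: 1115 * 0.954 + 2320 * 0.461 = 1064 + 1070 = 2134
Population now: 0–14=973, 15–29=1143, 30–44=1178, 45–59=1867, 60+=2134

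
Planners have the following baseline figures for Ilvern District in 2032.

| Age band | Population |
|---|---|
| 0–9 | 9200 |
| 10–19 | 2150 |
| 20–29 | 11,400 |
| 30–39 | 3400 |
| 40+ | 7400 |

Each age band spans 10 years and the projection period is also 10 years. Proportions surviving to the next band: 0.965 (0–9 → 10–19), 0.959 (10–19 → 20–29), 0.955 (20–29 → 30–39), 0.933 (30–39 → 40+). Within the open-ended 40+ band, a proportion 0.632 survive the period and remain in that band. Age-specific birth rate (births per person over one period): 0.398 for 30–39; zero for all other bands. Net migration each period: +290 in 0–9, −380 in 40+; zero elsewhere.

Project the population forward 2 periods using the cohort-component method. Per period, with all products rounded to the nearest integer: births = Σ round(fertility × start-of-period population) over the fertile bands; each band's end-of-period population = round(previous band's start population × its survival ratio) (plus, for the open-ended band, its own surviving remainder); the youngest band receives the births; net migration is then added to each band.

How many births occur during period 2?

4333

— Period 1 —
Births: 3400 × 0.398 = 1353
10–19: 9200 × 0.965 = 8878
20–29: 2150 × 0.959 = 2062
30–39: 11400 × 0.955 = 10887
40+: 3400 × 0.933 + 7400 × 0.632 = 3172 + 4677 = 7849
Net migration: 0–9 + 290 → 1643; 40+ − 380 → 7469
→ [1643, 8878, 2062, 10887, 7469]
— Period 2 —
Births: 10887 × 0.398 = 4333
10–19: 1643 × 0.965 = 1585
20–29: 8878 × 0.959 = 8514
30–39: 2062 × 0.955 = 1969
40+: 10887 × 0.933 + 7469 × 0.632 = 10158 + 4720 = 14878
Net migration: 0–9 + 290 → 4623; 40+ − 380 → 14498
→ [4623, 1585, 8514, 1969, 14498]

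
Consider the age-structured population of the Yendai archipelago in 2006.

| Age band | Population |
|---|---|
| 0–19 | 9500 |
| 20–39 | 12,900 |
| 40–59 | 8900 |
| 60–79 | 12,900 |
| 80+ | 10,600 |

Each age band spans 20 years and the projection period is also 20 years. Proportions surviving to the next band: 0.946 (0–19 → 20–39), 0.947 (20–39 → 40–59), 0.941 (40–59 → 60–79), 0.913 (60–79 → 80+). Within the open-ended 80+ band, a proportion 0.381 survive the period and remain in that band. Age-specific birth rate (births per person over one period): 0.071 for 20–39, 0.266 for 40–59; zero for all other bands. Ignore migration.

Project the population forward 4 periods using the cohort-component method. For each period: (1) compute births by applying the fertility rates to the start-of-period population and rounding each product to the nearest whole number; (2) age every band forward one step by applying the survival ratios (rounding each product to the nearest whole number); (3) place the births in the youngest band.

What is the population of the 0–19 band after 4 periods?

1043

Let band 1 be 0–19 through band 5 = 80+.
Period 1.
Births: 12900 × 0.071 = 916 ; 8900 × 0.266 = 2367 → total 3283
Band 2: 9500 × 0.946 = 8987
Band 3: 12900 × 0.947 = 12216
Band 4: 8900 × 0.941 = 8375
Band 5: 12900 × 0.913 + 10600 × 0.381 = 11778 + 4039 = 15817
→ [3283, 8987, 12216, 8375, 15817]
Period 2.
Births: 8987 × 0.071 = 638 ; 12216 × 0.266 = 3249 → total 3887
Band 2: 3283 × 0.946 = 3106
Band 3: 8987 × 0.947 = 8511
Band 4: 12216 × 0.941 = 11495
Band 5: 8375 × 0.913 + 15817 × 0.381 = 7646 + 6026 = 13672
→ [3887, 3106, 8511, 11495, 13672]
Period 3.
Births: 3106 × 0.071 = 221 ; 8511 × 0.266 = 2264 → total 2485
Band 2: 3887 × 0.946 = 3677
Band 3: 3106 × 0.947 = 2941
Band 4: 8511 × 0.941 = 8009
Band 5: 11495 × 0.913 + 13672 × 0.381 = 10495 + 5209 = 15704
→ [2485, 3677, 2941, 8009, 15704]
Period 4.
Births: 3677 × 0.071 = 261 ; 2941 × 0.266 = 782 → total 1043
Band 2: 2485 × 0.946 = 2351
Band 3: 3677 × 0.947 = 3482
Band 4: 2941 × 0.941 = 2767
Band 5: 8009 × 0.913 + 15704 × 0.381 = 7312 + 5983 = 13295
→ [1043, 2351, 3482, 2767, 13295]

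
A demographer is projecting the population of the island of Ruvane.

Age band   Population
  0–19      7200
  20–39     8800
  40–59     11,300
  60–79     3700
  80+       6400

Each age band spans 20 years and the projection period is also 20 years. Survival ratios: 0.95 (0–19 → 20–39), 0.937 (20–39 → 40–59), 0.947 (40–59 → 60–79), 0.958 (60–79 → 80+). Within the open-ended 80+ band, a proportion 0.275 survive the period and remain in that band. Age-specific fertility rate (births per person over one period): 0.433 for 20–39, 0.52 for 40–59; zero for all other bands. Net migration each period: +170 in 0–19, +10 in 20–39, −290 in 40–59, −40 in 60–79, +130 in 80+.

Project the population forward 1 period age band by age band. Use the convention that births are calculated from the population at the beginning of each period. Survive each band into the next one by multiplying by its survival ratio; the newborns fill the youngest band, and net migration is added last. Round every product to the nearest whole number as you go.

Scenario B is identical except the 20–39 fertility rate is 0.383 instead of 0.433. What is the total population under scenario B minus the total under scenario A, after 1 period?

-440

— Period 1 —
Births: 8800 * 0.433 = 3810  |  11300 * 0.52 = 5876 → total 9686
20–39: 7200 * 0.95 = 6840
40–59: 8800 * 0.937 = 8246
60–79: 11300 * 0.947 = 10701
80+: 3700 * 0.958 + 6400 * 0.275 = 3545 + 1760 = 5305
Net migration: 0–19 + 170 → 9856; 20–39 + 10 → 6850; 40–59 − 290 → 7956; 60–79 − 40 → 10661; 80+ + 130 → 5435
Population now: 0–19=9856, 20–39=6850, 40–59=7956, 60–79=10661, 80+=5435
Scenario A total after 1 period: 40758
Scenario B projection —
— Period 1 —
Births: 8800 * 0.383 = 3370  |  11300 * 0.52 = 5876 → total 9246
20–39: 7200 * 0.95 = 6840
40–59: 8800 * 0.937 = 8246
60–79: 11300 * 0.947 = 10701
80+: 3700 * 0.958 + 6400 * 0.275 = 3545 + 1760 = 5305
Net migration: 0–19 + 170 → 9416; 20–39 + 10 → 6850; 40–59 − 290 → 7956; 60–79 − 40 → 10661; 80+ + 130 → 5435
Population now: 0–19=9416, 20–39=6850, 40–59=7956, 60–79=10661, 80+=5435
Scenario B total after 1 period: 40318
Difference B − A = 40318 − 40758 = -440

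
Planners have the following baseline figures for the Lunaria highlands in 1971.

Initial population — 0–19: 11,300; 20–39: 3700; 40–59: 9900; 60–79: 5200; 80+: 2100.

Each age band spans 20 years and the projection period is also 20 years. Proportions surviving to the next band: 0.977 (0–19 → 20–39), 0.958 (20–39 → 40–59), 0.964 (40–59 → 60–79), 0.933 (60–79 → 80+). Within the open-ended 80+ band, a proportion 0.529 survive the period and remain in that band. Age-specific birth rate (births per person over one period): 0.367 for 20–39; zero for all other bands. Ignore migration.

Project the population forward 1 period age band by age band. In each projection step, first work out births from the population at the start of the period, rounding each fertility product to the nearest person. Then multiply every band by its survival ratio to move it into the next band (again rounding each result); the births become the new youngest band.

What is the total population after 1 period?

After projecting period 1:
Births: 3700 × 0.367 = 1358
20–39: 11300 × 0.977 = 11040
40–59: 3700 × 0.958 = 3545
60–79: 9900 × 0.964 = 9544
80+: 5200 × 0.933 + 2100 × 0.529 = 4852 + 1111 = 5963
Population now: 0–19=1358, 20–39=11040, 40–59=3545, 60–79=9544, 80+=5963
Total after period 1: 1358 + 11040 + 3545 + 9544 + 5963 = 31450

31450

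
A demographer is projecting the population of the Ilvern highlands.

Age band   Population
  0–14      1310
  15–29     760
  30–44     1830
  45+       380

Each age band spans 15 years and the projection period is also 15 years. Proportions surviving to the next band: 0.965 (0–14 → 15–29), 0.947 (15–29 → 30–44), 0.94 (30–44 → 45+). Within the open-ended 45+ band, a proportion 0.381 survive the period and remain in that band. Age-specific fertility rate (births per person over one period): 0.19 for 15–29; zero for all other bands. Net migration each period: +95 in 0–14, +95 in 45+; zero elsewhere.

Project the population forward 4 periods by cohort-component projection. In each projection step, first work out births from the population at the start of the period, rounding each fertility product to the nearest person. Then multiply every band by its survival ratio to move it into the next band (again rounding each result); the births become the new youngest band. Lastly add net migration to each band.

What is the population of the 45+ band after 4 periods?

986

(Groups numbered youngest = 1 to oldest = 4.)
[period 1]
Births: 760 * 0.19 = 144
Group 2: 1310 * 0.965 = 1264
Group 3: 760 * 0.947 = 720
Group 4: 1830 * 0.94 + 380 * 0.381 = 1720 + 145 = 1865
Net migration: Group 1 + 95 → 239; Group 4 + 95 → 1960
Giving 239 / 1264 / 720 / 1960.
[period 2]
Births: 1264 * 0.19 = 240
Group 2: 239 * 0.965 = 231
Group 3: 1264 * 0.947 = 1197
Group 4: 720 * 0.94 + 1960 * 0.381 = 677 + 747 = 1424
Net migration: Group 1 + 95 → 335; Group 4 + 95 → 1519
Giving 335 / 231 / 1197 / 1519.
[period 3]
Births: 231 * 0.19 = 44
Group 2: 335 * 0.965 = 323
Group 3: 231 * 0.947 = 219
Group 4: 1197 * 0.94 + 1519 * 0.381 = 1125 + 579 = 1704
Net migration: Group 1 + 95 → 139; Group 4 + 95 → 1799
Giving 139 / 323 / 219 / 1799.
[period 4]
Births: 323 * 0.19 = 61
Group 2: 139 * 0.965 = 134
Group 3: 323 * 0.947 = 306
Group 4: 219 * 0.94 + 1799 * 0.381 = 206 + 685 = 891
Net migration: Group 1 + 95 → 156; Group 4 + 95 → 986
Giving 156 / 134 / 306 / 986.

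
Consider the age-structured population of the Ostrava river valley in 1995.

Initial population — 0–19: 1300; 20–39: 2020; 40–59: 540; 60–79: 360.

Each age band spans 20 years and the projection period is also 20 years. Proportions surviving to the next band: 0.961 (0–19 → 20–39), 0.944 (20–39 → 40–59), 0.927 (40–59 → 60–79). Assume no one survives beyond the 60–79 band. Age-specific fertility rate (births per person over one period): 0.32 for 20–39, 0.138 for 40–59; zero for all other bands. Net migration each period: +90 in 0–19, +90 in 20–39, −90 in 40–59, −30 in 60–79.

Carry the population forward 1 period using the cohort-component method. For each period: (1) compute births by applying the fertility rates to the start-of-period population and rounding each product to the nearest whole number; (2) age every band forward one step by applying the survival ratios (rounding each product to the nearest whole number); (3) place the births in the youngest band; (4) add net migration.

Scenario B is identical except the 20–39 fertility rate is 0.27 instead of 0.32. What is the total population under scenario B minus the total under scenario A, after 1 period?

-101

Let group 1 be 0–19 through group 4 = 60–79.
Period 1.
Births: 2020 * 0.32 = 646 ; 540 * 0.138 = 75 ⇒ total 721
Group 2: 1300 * 0.961 = 1249
Group 3: 2020 * 0.944 = 1907
Group 4: 540 * 0.927 = 501
Net migration: Group 1 + 90 → 811; Group 2 + 90 → 1339; Group 3 − 90 → 1817; Group 4 − 30 → 471
Population now: 0–19=811, 20–39=1339, 40–59=1817, 60–79=471
Scenario A total after 1 period: 4438
Scenario B projection —
Period 1.
Births: 2020 * 0.27 = 545 ; 540 * 0.138 = 75 ⇒ total 620
Group 2: 1300 * 0.961 = 1249
Group 3: 2020 * 0.944 = 1907
Group 4: 540 * 0.927 = 501
Net migration: Group 1 + 90 → 710; Group 2 + 90 → 1339; Group 3 − 90 → 1817; Group 4 − 30 → 471
Population now: 0–19=710, 20–39=1339, 40–59=1817, 60–79=471
Scenario B total after 1 period: 4337
Difference B − A = 4337 − 4438 = -101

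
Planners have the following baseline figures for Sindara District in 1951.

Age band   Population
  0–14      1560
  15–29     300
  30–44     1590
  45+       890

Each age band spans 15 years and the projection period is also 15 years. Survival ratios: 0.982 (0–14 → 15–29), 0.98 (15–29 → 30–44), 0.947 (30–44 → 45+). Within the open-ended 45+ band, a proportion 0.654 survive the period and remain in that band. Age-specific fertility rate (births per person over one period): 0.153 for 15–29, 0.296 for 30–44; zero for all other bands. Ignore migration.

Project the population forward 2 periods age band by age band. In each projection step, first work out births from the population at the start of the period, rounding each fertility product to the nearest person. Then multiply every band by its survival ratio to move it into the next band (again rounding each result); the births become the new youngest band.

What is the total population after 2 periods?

3974

Period 1:
Births: 300 × 0.153 = 46  |  1590 × 0.296 = 471 → total 517
15–29: 1560 × 0.982 = 1532
30–44: 300 × 0.98 = 294
45+: 1590 × 0.947 + 890 × 0.654 = 1506 + 582 = 2088
End of period: [517, 1532, 294, 2088]
Period 2:
Births: 1532 × 0.153 = 234  |  294 × 0.296 = 87 → total 321
15–29: 517 × 0.982 = 508
30–44: 1532 × 0.98 = 1501
45+: 294 × 0.947 + 2088 × 0.654 = 278 + 1366 = 1644
End of period: [321, 508, 1501, 1644]
Total after period 2: 321 + 508 + 1501 + 1644 = 3974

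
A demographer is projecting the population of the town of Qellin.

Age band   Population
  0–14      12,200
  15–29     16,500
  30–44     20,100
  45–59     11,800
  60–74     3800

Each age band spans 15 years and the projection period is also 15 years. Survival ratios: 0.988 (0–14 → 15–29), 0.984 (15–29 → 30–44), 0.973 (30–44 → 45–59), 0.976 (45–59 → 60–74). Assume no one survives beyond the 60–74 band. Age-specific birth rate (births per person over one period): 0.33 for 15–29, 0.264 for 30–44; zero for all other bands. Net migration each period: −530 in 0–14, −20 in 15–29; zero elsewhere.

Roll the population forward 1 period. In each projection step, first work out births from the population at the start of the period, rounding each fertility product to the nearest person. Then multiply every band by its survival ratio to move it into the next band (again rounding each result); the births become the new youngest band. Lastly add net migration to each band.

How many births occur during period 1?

10751

— Period 1 —
Births: 16500 × 0.33 = 5445  |  20100 × 0.264 = 5306 ⇒ total 10751
15–29: 12200 × 0.988 = 12054
30–44: 16500 × 0.984 = 16236
45–59: 20100 × 0.973 = 19557
60–74: 11800 × 0.976 = 11517
Net migration: 0–14 − 530 → 10221; 15–29 − 20 → 12034
Giving 10221 / 12034 / 16236 / 19557 / 11517.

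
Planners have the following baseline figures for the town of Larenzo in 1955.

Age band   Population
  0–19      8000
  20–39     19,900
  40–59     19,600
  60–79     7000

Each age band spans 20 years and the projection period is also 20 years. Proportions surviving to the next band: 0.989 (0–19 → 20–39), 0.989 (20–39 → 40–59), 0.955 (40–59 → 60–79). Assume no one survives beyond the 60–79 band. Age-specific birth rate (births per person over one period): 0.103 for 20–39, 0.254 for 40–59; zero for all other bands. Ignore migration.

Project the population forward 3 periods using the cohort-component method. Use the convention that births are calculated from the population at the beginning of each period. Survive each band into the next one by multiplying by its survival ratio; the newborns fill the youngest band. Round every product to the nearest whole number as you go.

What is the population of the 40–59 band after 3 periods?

Numbering the groups 1..4 from youngest to oldest:
Period 1:
Births: 19900 × 0.103 = 2050  |  19600 × 0.254 = 4978 → 7028
Group 2: 8000 × 0.989 = 7912
Group 3: 19900 × 0.989 = 19681
Group 4: 19600 × 0.955 = 18718
→ [7028, 7912, 19681, 18718]
Period 2:
Births: 7912 × 0.103 = 815  |  19681 × 0.254 = 4999 → 5814
Group 2: 7028 × 0.989 = 6951
Group 3: 7912 × 0.989 = 7825
Group 4: 19681 × 0.955 = 18795
→ [5814, 6951, 7825, 18795]
Period 3:
Births: 6951 × 0.103 = 716  |  7825 × 0.254 = 1988 → 2704
Group 2: 5814 × 0.989 = 5750
Group 3: 6951 × 0.989 = 6875
Group 4: 7825 × 0.955 = 7473
→ [2704, 5750, 6875, 7473]

6875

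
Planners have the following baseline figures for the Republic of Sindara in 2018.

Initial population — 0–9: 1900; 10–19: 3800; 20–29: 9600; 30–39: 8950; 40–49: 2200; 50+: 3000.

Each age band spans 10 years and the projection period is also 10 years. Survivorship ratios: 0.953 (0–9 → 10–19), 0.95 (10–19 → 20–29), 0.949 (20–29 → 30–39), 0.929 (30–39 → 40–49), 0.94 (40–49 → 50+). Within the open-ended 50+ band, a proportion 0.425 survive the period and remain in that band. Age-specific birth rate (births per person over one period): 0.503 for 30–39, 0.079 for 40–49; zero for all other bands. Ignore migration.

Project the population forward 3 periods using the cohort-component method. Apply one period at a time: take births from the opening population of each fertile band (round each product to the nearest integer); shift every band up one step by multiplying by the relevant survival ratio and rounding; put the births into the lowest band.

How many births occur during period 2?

Period 1:
Births: 8950 × 0.503 = 4502  |  2200 × 0.079 = 174 — total 4676
10–19: 1900 × 0.953 = 1811
20–29: 3800 × 0.95 = 3610
30–39: 9600 × 0.949 = 9110
40–49: 8950 × 0.929 = 8315
50+: 2200 × 0.94 + 3000 × 0.425 = 2068 + 1275 = 3343
Giving 4676 / 1811 / 3610 / 9110 / 8315 / 3343.
Period 2:
Births: 9110 × 0.503 = 4582  |  8315 × 0.079 = 657 — total 5239
10–19: 4676 × 0.953 = 4456
20–29: 1811 × 0.95 = 1720
30–39: 3610 × 0.949 = 3426
40–49: 9110 × 0.929 = 8463
50+: 8315 × 0.94 + 3343 × 0.425 = 7816 + 1421 = 9237
Giving 5239 / 4456 / 1720 / 3426 / 8463 / 9237.

5239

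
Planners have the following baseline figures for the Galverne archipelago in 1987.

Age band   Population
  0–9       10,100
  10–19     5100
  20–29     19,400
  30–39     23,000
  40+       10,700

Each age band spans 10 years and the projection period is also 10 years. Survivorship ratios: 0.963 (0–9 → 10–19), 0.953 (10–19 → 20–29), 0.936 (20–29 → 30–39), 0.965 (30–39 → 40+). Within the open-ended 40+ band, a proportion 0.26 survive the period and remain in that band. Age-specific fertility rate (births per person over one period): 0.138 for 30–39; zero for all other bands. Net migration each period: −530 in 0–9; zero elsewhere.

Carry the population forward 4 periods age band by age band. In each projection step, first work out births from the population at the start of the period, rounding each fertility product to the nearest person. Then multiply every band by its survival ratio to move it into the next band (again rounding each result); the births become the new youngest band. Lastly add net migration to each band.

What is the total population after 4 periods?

15983

(Groups numbered youngest = 1 to oldest = 5.)
[period 1]
Births: 23000 * 0.138 = 3174
Group 2: 10100 * 0.963 = 9726
Group 3: 5100 * 0.953 = 4860
Group 4: 19400 * 0.936 = 18158
Group 5: 23000 * 0.965 + 10700 * 0.26 = 22195 + 2782 = 24977
Net migration: Group 1 − 530 → 2644
Giving 2644 / 9726 / 4860 / 18158 / 24977.
[period 2]
Births: 18158 * 0.138 = 2506
Group 2: 2644 * 0.963 = 2546
Group 3: 9726 * 0.953 = 9269
Group 4: 4860 * 0.936 = 4549
Group 5: 18158 * 0.965 + 24977 * 0.26 = 17522 + 6494 = 24016
Net migration: Group 1 − 530 → 1976
Giving 1976 / 2546 / 9269 / 4549 / 24016.
[period 3]
Births: 4549 * 0.138 = 628
Group 2: 1976 * 0.963 = 1903
Group 3: 2546 * 0.953 = 2426
Group 4: 9269 * 0.936 = 8676
Group 5: 4549 * 0.965 + 24016 * 0.26 = 4390 + 6244 = 10634
Net migration: Group 1 − 530 → 98
Giving 98 / 1903 / 2426 / 8676 / 10634.
[period 4]
Births: 8676 * 0.138 = 1197
Group 2: 98 * 0.963 = 94
Group 3: 1903 * 0.953 = 1814
Group 4: 2426 * 0.936 = 2271
Group 5: 8676 * 0.965 + 10634 * 0.26 = 8372 + 2765 = 11137
Net migration: Group 1 − 530 → 667
Giving 667 / 94 / 1814 / 2271 / 11137.
Total after period 4: 667 + 94 + 1814 + 2271 + 11137 = 15983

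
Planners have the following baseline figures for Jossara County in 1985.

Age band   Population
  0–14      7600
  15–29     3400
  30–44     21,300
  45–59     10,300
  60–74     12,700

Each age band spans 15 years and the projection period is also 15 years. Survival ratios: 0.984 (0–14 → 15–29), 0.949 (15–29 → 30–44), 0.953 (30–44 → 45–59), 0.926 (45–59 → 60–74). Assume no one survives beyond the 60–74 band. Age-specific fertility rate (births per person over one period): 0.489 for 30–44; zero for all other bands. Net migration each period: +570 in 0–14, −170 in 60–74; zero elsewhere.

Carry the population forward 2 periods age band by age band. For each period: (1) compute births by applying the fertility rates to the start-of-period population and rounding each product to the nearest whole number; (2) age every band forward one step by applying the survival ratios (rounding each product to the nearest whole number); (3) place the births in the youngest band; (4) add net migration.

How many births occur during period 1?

[period 1]
Births: 21300 × 0.489 = 10416
15–29: 7600 × 0.984 = 7478
30–44: 3400 × 0.949 = 3227
45–59: 21300 × 0.953 = 20299
60–74: 10300 × 0.926 = 9538
Net migration: 0–14 + 570 → 10986; 60–74 − 170 → 9368
End of period: [10986, 7478, 3227, 20299, 9368]

10416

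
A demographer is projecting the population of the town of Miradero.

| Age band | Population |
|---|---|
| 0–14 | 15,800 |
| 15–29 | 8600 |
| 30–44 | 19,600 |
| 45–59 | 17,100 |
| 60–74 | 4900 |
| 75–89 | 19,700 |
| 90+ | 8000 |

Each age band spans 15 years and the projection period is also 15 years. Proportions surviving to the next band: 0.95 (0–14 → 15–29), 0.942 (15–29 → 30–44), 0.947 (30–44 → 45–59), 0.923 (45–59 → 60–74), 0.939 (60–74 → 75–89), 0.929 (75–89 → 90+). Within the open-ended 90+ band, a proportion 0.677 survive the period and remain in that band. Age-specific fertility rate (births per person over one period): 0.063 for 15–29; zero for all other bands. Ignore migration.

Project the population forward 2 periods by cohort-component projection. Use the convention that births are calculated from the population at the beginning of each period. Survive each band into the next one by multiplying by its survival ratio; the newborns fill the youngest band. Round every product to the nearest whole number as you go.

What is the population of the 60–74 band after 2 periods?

Let band 1 be 0–14 through band 7 = 90+.
Period 1:
Births: 8600 × 0.063 = 542
Band 2: 15800 × 0.95 = 15010
Band 3: 8600 × 0.942 = 8101
Band 4: 19600 × 0.947 = 18561
Band 5: 17100 × 0.923 = 15783
Band 6: 4900 × 0.939 = 4601
Band 7: 19700 × 0.929 + 8000 × 0.677 = 18301 + 5416 = 23717
→ [542, 15010, 8101, 18561, 15783, 4601, 23717]
Period 2:
Births: 15010 × 0.063 = 946
Band 2: 542 × 0.95 = 515
Band 3: 15010 × 0.942 = 14139
Band 4: 8101 × 0.947 = 7672
Band 5: 18561 × 0.923 = 17132
Band 6: 15783 × 0.939 = 14820
Band 7: 4601 × 0.929 + 23717 × 0.677 = 4274 + 16056 = 20330
→ [946, 515, 14139, 7672, 17132, 14820, 20330]

17132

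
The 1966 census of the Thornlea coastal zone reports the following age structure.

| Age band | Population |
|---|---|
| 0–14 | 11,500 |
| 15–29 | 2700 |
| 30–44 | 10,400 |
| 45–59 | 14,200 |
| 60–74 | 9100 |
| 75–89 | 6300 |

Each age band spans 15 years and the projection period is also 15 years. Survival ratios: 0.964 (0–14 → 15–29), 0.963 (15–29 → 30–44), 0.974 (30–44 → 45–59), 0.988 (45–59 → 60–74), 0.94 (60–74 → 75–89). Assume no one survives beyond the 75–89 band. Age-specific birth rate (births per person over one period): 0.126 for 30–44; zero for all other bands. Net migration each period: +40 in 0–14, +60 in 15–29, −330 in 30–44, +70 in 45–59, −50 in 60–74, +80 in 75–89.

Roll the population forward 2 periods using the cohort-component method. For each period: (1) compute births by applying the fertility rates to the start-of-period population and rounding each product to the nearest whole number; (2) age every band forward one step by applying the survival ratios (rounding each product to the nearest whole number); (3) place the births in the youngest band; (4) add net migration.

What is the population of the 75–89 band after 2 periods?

[period 1]
Births: 10400 × 0.126 = 1310
15–29: 11500 × 0.964 = 11086
30–44: 2700 × 0.963 = 2600
45–59: 10400 × 0.974 = 10130
60–74: 14200 × 0.988 = 14030
75–89: 9100 × 0.94 = 8554
Net migration: 0–14 + 40 → 1350; 15–29 + 60 → 11146; 30–44 − 330 → 2270; 45–59 + 70 → 10200; 60–74 − 50 → 13980; 75–89 + 80 → 8634
End of period: [1350, 11146, 2270, 10200, 13980, 8634]
[period 2]
Births: 2270 × 0.126 = 286
15–29: 1350 × 0.964 = 1301
30–44: 11146 × 0.963 = 10734
45–59: 2270 × 0.974 = 2211
60–74: 10200 × 0.988 = 10078
75–89: 13980 × 0.94 = 13141
Net migration: 0–14 + 40 → 326; 15–29 + 60 → 1361; 30–44 − 330 → 10404; 45–59 + 70 → 2281; 60–74 − 50 → 10028; 75–89 + 80 → 13221
End of period: [326, 1361, 10404, 2281, 10028, 13221]

13221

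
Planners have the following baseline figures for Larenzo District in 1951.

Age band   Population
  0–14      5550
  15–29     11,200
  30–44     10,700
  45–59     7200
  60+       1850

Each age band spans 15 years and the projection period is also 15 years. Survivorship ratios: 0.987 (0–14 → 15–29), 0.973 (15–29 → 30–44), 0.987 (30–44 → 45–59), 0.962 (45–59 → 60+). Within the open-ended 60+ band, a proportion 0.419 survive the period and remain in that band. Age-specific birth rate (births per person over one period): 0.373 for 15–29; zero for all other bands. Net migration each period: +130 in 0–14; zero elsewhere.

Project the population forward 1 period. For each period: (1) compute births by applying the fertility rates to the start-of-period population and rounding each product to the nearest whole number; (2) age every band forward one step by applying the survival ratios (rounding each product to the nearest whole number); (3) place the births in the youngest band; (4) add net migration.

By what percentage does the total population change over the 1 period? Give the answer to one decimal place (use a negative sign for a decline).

(Groups numbered youngest = 1 to oldest = 5.)
Period 1:
Births: 11200 * 0.373 = 4178
Group 2: 5550 * 0.987 = 5478
Group 3: 11200 * 0.973 = 10898
Group 4: 10700 * 0.987 = 10561
Group 5: 7200 * 0.962 + 1850 * 0.419 = 6926 + 775 = 7701
Net migration: Group 1 + 130 → 4308
Population now: 0–14=4308, 15–29=5478, 30–44=10898, 45–59=10561, 60+=7701
Total: 36500 → 38946; change = 2446; percentage change = 6.7%

6.7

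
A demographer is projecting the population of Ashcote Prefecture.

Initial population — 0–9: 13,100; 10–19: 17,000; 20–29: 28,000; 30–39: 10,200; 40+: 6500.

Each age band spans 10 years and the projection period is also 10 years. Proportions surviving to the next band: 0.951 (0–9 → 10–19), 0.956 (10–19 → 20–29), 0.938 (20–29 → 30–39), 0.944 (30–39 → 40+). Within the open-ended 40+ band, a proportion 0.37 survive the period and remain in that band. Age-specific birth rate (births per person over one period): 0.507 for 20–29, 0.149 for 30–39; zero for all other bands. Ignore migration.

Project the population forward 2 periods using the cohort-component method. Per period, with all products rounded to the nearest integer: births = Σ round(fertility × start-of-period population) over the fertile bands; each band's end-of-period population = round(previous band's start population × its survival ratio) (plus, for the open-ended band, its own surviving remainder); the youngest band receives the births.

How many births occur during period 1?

15716

[period 1]
Births: 28000 * 0.507 = 14196  |  10200 * 0.149 = 1520 ⇒ total 15716
10–19: 13100 * 0.951 = 12458
20–29: 17000 * 0.956 = 16252
30–39: 28000 * 0.938 = 26264
40+: 10200 * 0.944 + 6500 * 0.37 = 9629 + 2405 = 12034
Giving 15716 / 12458 / 16252 / 26264 / 12034.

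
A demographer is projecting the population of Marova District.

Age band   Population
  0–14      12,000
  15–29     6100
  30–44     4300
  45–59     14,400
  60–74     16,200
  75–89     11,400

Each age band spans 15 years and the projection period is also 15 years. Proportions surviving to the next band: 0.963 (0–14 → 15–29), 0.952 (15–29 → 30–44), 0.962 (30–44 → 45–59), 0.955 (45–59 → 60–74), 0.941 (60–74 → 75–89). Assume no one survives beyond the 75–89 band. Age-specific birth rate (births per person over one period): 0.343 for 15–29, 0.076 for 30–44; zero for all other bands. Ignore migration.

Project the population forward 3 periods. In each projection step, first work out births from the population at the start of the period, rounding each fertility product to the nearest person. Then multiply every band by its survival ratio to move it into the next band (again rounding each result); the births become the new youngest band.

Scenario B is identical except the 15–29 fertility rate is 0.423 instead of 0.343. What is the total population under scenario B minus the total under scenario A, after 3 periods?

1723

Numbering the groups 1..6 from youngest to oldest:
[period 1]
Births: 6100 * 0.343 = 2092, 4300 * 0.076 = 327 — total 2419
Group 2: 12000 * 0.963 = 11556
Group 3: 6100 * 0.952 = 5807
Group 4: 4300 * 0.962 = 4137
Group 5: 14400 * 0.955 = 13752
Group 6: 16200 * 0.941 = 15244
Giving 2419 / 11556 / 5807 / 4137 / 13752 / 15244.
[period 2]
Births: 11556 * 0.343 = 3964, 5807 * 0.076 = 441 — total 4405
Group 2: 2419 * 0.963 = 2329
Group 3: 11556 * 0.952 = 11001
Group 4: 5807 * 0.962 = 5586
Group 5: 4137 * 0.955 = 3951
Group 6: 13752 * 0.941 = 12941
Giving 4405 / 2329 / 11001 / 5586 / 3951 / 12941.
[period 3]
Births: 2329 * 0.343 = 799, 11001 * 0.076 = 836 — total 1635
Group 2: 4405 * 0.963 = 4242
Group 3: 2329 * 0.952 = 2217
Group 4: 11001 * 0.962 = 10583
Group 5: 5586 * 0.955 = 5335
Group 6: 3951 * 0.941 = 3718
Giving 1635 / 4242 / 2217 / 10583 / 5335 / 3718.
Scenario A total after 3 periods: 27730
Scenario B projection —
[period 1]
Births: 6100 * 0.423 = 2580, 4300 * 0.076 = 327 — total 2907
Group 2: 12000 * 0.963 = 11556
Group 3: 6100 * 0.952 = 5807
Group 4: 4300 * 0.962 = 4137
Group 5: 14400 * 0.955 = 13752
Group 6: 16200 * 0.941 = 15244
Giving 2907 / 11556 / 5807 / 4137 / 13752 / 15244.
[period 2]
Births: 11556 * 0.423 = 4888, 5807 * 0.076 = 441 — total 5329
Group 2: 2907 * 0.963 = 2799
Group 3: 11556 * 0.952 = 11001
Group 4: 5807 * 0.962 = 5586
Group 5: 4137 * 0.955 = 3951
Group 6: 13752 * 0.941 = 12941
Giving 5329 / 2799 / 11001 / 5586 / 3951 / 12941.
[period 3]
Births: 2799 * 0.423 = 1184, 11001 * 0.076 = 836 — total 2020
Group 2: 5329 * 0.963 = 5132
Group 3: 2799 * 0.952 = 2665
Group 4: 11001 * 0.962 = 10583
Group 5: 5586 * 0.955 = 5335
Group 6: 3951 * 0.941 = 3718
Giving 2020 / 5132 / 2665 / 10583 / 5335 / 3718.
Scenario B total after 3 periods: 29453
Difference B − A = 29453 − 27730 = 1723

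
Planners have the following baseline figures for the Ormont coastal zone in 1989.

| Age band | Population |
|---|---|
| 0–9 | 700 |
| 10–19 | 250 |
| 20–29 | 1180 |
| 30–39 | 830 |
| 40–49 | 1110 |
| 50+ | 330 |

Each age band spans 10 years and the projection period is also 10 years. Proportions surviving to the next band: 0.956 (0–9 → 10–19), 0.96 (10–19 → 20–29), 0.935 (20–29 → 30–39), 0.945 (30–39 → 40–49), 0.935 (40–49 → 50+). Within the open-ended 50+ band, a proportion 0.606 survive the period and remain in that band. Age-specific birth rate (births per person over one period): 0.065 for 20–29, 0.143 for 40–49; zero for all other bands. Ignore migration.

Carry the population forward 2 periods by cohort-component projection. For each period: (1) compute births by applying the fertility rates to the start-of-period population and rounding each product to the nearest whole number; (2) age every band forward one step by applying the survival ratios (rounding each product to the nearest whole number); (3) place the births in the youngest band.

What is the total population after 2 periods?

Period 1:
Births: 1180 × 0.065 = 77 ; 1110 × 0.143 = 159 → 236
10–19: 700 × 0.956 = 669
20–29: 250 × 0.96 = 240
30–39: 1180 × 0.935 = 1103
40–49: 830 × 0.945 = 784
50+: 1110 × 0.935 + 330 × 0.606 = 1038 + 200 = 1238
Giving 236 / 669 / 240 / 1103 / 784 / 1238.
Period 2:
Births: 240 × 0.065 = 16 ; 784 × 0.143 = 112 → 128
10–19: 236 × 0.956 = 226
20–29: 669 × 0.96 = 642
30–39: 240 × 0.935 = 224
40–49: 1103 × 0.945 = 1042
50+: 784 × 0.935 + 1238 × 0.606 = 733 + 750 = 1483
Giving 128 / 226 / 642 / 224 / 1042 / 1483.
Total after period 2: 128 + 226 + 642 + 224 + 1042 + 1483 = 3745

3745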